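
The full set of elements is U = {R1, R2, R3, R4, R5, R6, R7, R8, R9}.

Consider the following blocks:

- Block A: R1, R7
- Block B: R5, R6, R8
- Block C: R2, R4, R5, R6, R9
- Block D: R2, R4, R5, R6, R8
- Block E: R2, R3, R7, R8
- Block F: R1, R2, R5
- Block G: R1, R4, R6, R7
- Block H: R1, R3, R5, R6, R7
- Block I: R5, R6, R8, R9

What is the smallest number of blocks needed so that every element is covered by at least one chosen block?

3

Take {C, H, I}. Their union is {R1, R2, R3, R4, R5, R6, R7, R8, R9}, which is all 9 elements.
No 2 of the 9 blocks cover everything (all 36 combinations miss at least one element), so 3 is optimal.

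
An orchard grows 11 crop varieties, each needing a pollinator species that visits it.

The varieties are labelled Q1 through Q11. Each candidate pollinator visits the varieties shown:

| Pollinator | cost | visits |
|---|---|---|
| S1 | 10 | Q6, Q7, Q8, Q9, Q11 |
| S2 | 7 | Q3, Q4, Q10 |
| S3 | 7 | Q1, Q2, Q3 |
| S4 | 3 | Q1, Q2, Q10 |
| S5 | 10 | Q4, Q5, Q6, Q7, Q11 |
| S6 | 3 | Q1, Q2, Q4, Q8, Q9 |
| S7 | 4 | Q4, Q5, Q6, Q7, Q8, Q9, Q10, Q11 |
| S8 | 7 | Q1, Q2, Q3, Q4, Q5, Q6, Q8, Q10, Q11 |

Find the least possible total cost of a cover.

11

S3, S7 together cover every variety (S3 ∪ S7 = {Q1, Q2, Q3, Q4, Q5, Q6, Q7, Q8, Q9, Q10, Q11}); total cost 7 + 4 = 11.
The greedy pick S7, S4, S2 costs 14; no covering selection beats 11.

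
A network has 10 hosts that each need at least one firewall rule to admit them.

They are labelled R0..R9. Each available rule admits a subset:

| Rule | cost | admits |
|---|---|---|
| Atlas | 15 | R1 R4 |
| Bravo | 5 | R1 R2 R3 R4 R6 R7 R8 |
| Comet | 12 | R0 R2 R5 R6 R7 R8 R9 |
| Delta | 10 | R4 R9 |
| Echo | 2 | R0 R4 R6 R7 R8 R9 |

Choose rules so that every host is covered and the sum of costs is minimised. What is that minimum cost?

Bravo, Comet together cover every host (Bravo ∪ Comet = {R0, R1, R2, R3, R4, R5, R6, R7, R8, R9}); total cost 5 + 12 = 17.
The greedy pick Echo, Bravo, Comet costs 19; no covering selection beats 17.

17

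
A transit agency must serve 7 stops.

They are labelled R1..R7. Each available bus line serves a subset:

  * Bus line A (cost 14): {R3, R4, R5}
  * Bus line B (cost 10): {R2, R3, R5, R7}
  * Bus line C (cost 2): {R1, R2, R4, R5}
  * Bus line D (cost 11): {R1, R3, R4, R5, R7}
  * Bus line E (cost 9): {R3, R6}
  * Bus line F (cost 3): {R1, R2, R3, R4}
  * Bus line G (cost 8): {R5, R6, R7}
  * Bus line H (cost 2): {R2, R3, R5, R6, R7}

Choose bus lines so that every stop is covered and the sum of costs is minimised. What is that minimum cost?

C, H together cover every stop (C ∪ H = {R1, R2, R3, R4, R5, R6, R7}); total cost 2 + 2 = 4.
No covering selection has total cost below 4.

4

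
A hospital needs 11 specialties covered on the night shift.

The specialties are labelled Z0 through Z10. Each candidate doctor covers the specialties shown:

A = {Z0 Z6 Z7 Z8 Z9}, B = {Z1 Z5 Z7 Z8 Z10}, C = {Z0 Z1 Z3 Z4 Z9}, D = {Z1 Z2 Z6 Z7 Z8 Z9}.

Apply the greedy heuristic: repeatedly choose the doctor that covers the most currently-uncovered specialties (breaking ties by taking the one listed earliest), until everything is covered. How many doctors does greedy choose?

Greedy: pick D (covers 6 new) → pick C (covers 3 new) → pick B (covers 2 new). Total picks: 3.

3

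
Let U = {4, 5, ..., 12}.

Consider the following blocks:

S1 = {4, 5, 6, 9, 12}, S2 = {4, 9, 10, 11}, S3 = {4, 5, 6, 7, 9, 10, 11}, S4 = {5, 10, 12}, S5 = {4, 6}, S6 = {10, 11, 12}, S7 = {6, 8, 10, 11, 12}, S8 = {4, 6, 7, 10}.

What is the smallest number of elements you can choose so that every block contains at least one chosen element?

2

The 2 elements {4, 10} hit every block.
The blocks S4, S5 are pairwise disjoint, so any hitting set needs a separate element for each — at least 2. Hence 2 is optimal.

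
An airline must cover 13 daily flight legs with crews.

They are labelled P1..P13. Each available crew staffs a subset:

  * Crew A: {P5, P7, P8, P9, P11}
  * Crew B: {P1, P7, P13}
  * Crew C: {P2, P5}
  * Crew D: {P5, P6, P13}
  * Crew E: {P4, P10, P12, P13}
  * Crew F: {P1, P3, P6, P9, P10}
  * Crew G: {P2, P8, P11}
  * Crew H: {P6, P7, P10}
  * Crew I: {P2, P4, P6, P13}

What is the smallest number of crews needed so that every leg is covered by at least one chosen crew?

4

Take {A, E, F, G}. Their union is {P1, P2, P3, P4, P5, P6, P7, P8, P9, P10, P11, P12, P13}, which is all 13 legs.
No 3 of the 9 crews cover everything (all 84 combinations miss at least one leg), so 4 is optimal.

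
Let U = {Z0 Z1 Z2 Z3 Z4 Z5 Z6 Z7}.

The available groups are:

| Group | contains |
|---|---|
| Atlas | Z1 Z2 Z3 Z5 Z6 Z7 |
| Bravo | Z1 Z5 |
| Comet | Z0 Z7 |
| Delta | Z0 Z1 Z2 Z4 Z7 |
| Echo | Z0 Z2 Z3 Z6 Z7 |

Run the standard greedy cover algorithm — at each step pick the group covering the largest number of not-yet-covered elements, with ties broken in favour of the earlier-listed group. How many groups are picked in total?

Greedy: pick Atlas (covers 6 new) → pick Delta (covers 2 new). Total picks: 2.

2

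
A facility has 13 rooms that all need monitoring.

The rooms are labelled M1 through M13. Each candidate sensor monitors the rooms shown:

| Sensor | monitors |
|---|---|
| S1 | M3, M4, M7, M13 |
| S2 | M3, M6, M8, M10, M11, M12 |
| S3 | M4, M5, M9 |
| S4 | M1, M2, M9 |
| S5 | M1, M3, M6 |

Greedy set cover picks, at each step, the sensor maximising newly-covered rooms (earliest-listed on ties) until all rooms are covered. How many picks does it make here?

4

Greedy: pick S2 (covers 6 new) → pick S1 (covers 3 new) → pick S4 (covers 3 new) → pick S3 (covers 1 new). Total picks: 4.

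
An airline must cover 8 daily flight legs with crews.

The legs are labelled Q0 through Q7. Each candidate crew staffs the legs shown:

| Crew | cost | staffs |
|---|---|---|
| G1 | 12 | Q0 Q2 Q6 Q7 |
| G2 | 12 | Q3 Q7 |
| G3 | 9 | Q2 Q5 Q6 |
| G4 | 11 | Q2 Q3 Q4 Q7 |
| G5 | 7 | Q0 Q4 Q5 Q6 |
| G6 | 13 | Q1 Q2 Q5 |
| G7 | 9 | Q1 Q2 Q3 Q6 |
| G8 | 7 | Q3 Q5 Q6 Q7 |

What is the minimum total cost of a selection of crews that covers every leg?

G5, G7, G8 together cover every leg (G5 ∪ G7 ∪ G8 = {Q0, Q1, Q2, Q3, Q4, Q5, Q6, Q7}); total cost 7 + 9 + 7 = 23.
No covering selection has total cost below 23.

23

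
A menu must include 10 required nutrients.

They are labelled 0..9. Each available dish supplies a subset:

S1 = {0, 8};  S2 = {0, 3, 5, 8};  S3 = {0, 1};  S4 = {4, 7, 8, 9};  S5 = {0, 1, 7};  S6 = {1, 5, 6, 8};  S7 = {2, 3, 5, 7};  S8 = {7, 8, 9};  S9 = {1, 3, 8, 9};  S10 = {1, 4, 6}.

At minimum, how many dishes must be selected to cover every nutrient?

Take {S3, S7, S8, S10}. Their union is {0, 1, 2, 3, 4, 5, 6, 7, 8, 9}, which is all 10 nutrients.
No 3 of the 10 dishes cover everything (all 120 combinations miss at least one nutrient), so 4 is optimal.

4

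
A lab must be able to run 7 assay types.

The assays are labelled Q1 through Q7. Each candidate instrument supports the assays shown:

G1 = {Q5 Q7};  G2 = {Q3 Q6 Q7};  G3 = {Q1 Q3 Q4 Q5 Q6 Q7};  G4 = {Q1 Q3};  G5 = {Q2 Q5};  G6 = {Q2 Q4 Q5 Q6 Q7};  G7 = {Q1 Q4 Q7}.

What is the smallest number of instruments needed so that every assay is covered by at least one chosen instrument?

Take {G3, G6}. Their union is {Q1, Q2, Q3, Q4, Q5, Q6, Q7}, which is all 7 assays.
No single instrument has all 7 assays (the largest, G3, has 6), so 2 is optimal.

2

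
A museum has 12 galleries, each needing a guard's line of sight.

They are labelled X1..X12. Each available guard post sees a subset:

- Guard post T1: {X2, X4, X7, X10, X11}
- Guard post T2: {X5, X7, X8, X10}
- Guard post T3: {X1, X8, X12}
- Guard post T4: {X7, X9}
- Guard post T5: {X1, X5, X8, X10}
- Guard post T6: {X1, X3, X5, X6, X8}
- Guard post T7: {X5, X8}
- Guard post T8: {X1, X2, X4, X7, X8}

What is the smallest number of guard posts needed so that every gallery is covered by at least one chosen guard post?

T1 and T3 and T4 and T6 together: T1 ∪ T3 ∪ T4 ∪ T6 = {X1, X2, X3, X4, X5, X6, X7, X8, X9, X10, X11, X12} — every gallery is covered.
No 3 of the 8 guard posts cover everything (all 56 combinations miss at least one gallery), so 4 is optimal.

4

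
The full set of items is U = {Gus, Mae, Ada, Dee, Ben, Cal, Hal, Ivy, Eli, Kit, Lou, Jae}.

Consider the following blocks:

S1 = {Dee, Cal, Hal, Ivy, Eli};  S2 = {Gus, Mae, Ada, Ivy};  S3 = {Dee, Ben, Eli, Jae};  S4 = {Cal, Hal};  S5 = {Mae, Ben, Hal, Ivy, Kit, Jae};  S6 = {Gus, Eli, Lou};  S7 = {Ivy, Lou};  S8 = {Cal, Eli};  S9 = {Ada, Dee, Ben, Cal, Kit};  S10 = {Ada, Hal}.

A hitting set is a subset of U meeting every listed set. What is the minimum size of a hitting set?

The 4 items {Dee, Hal, Ivy, Eli} hit every block.
No choice of 3 items meets every block, so 4 is the minimum.

4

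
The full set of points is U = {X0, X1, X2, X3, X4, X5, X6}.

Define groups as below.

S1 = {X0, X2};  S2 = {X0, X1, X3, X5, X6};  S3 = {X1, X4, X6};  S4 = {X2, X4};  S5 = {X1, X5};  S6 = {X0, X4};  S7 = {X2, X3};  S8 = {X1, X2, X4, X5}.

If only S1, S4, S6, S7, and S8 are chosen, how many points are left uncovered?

Union of S1, S4, S6, S7, S8 = {X0, X1, X2, X3, X4, X5}.
Not covered: X6 — 1 point.

1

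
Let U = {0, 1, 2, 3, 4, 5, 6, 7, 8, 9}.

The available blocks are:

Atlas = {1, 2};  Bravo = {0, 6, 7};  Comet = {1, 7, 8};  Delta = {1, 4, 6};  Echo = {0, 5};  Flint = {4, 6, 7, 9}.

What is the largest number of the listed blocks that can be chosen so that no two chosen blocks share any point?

3

Atlas, Echo, Flint are pairwise disjoint (Atlas={1,2}; Echo={0,5}; Flint={4,6,7,9}).
Every remaining block overlaps one of these, and no 4 of the listed blocks are pairwise disjoint, so 3 is the maximum.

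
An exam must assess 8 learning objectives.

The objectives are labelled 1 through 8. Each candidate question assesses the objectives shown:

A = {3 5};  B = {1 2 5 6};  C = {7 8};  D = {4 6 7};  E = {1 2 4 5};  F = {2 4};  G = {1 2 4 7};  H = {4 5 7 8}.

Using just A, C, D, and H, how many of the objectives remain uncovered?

Union of A, C, D, H = {3, 4, 5, 6, 7, 8}.
Not covered: 1, 2 — 2 objectives.

2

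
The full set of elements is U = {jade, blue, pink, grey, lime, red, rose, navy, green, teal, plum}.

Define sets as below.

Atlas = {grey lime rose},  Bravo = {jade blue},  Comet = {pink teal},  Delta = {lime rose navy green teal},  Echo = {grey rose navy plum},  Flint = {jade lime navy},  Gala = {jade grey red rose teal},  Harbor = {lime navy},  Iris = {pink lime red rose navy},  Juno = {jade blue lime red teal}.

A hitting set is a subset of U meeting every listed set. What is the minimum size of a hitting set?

4

Take H = {blue, lime, rose, teal}. Each listed set contains at least one of these, so H is a hitting set of size 4.
No choice of 3 elements meets every set, so 4 is the minimum.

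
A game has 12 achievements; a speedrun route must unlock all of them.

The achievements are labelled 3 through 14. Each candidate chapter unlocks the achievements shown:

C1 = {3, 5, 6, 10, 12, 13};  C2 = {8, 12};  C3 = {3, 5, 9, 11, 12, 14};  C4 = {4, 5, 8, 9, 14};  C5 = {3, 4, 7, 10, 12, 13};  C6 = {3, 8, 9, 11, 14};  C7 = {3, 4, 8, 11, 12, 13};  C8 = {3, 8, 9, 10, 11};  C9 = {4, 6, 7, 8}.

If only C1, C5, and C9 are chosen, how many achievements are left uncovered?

Union of C1, C5, C9 = {3, 4, 5, 6, 7, 8, 10, 12, 13}.
Not covered: 9, 11, 14 — 3 achievements.

3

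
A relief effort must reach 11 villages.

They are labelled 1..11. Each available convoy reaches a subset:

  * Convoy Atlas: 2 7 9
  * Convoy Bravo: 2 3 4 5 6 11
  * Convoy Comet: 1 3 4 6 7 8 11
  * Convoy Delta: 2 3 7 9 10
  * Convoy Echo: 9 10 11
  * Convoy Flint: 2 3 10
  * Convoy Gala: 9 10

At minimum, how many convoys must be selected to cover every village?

3

Take {Bravo, Comet, Echo}. Their union is {1, 2, 3, 4, 5, 6, 7, 8, 9, 10, 11}, which is all 11 villages.
Only Comet contains 1, so Comet is forced; the remaining 4 villages need at least 2 more convoys (each remaining convoy adds at most 3) — so at least 3 convoys are needed, and 3 is optimal.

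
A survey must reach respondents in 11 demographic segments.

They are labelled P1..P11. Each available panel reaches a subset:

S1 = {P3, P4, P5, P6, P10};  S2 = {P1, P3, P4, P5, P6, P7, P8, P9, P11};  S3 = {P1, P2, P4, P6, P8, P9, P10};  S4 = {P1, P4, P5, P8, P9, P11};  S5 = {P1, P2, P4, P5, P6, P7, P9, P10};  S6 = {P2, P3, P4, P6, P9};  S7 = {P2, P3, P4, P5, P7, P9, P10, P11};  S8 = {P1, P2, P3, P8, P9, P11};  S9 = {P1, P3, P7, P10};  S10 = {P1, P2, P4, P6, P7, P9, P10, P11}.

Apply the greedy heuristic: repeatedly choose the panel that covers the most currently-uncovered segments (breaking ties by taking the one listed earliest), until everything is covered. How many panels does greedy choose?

2

Greedy: pick S2 (covers 9 new) → pick S3 (covers 2 new). Total picks: 2.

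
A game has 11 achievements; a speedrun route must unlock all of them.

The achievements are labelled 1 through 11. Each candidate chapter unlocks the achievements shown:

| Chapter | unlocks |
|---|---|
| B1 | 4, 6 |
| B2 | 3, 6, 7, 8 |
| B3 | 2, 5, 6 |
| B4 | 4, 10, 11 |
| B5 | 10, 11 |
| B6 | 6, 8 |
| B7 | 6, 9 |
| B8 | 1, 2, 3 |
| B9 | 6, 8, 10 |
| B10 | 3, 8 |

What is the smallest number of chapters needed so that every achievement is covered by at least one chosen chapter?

5

Take {B2, B3, B4, B7, B8}. Their union is {1, 2, 3, 4, 5, 6, 7, 8, 9, 10, 11}, which is all 11 achievements.
No 4 of the 10 chapters cover everything (all 210 combinations miss at least one achievement), so 5 is optimal.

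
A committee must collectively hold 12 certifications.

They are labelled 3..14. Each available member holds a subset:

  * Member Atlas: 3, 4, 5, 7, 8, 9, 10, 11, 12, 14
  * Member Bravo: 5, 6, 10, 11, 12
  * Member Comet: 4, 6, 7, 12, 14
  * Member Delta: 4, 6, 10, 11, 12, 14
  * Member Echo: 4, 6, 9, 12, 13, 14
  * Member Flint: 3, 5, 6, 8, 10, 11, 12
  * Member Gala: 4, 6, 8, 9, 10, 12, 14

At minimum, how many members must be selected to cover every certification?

2

Atlas and Echo together: Atlas ∪ Echo = {3, 4, 5, 6, 7, 8, 9, 10, 11, 12, 13, 14} — every certification is covered.
No single member has all 12 certifications (the largest, Atlas, has 10), so 2 is optimal.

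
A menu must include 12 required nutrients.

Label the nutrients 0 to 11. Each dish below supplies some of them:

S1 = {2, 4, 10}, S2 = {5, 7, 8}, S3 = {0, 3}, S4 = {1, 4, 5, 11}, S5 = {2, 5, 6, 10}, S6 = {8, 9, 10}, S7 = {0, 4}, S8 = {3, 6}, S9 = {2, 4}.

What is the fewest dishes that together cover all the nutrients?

Take {S2, S3, S4, S5, S6}. Their union is {0, 1, 2, 3, 4, 5, 6, 7, 8, 9, 10, 11}, which is all 12 nutrients.
No 4 of the 9 dishes cover everything (all 126 combinations miss at least one nutrient), so 5 is optimal.

5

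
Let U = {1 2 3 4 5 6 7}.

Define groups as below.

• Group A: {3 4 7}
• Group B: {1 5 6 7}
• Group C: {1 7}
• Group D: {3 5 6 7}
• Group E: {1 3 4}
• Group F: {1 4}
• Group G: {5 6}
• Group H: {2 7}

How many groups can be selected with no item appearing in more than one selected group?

E, G, H are pairwise disjoint (E={1,3,4}; G={5,6}; H={2,7}).
Every remaining group overlaps one of these, and no 4 of the listed groups are pairwise disjoint, so 3 is the maximum.

3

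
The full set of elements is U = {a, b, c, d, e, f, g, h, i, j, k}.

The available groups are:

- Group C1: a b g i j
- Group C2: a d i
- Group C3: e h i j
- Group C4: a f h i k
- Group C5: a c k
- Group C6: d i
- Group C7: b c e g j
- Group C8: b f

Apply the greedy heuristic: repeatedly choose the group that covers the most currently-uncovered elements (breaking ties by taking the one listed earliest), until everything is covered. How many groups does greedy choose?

4

Greedy: pick C1 (covers 5 new) → pick C4 (covers 3 new) → pick C7 (covers 2 new) → pick C2 (covers 1 new). Total picks: 4.
(The true minimum cover uses only 3 groups, so greedy is not optimal here.)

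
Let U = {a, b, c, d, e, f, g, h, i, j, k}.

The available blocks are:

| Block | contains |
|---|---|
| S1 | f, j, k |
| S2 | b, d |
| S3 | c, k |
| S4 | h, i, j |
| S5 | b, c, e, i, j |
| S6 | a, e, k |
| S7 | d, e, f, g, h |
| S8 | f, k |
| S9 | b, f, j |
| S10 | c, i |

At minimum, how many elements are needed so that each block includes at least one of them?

Take T = {b, h, i, k}. Each listed block contains at least one of these, so T is a hitting set of size 4.
No choice of 3 elements meets every block, so 4 is the minimum.

4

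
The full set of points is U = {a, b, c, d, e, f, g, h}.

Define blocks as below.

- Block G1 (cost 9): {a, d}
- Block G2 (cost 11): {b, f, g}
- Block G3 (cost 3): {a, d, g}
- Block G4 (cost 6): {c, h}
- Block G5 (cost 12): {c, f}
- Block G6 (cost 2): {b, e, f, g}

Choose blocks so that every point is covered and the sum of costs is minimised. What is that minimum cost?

G3, G4, G6 together cover every point (G3 ∪ G4 ∪ G6 = {a, b, c, d, e, f, g, h}); total cost 3 + 6 + 2 = 11.
No covering selection has total cost below 11.

11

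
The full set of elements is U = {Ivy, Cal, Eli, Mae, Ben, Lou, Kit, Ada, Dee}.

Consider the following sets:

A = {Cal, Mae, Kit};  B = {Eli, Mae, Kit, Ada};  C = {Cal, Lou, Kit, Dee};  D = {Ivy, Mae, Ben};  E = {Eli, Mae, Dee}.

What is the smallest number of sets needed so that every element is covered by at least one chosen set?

3

B and C and D together: B ∪ C ∪ D = {Ivy, Cal, Eli, Mae, Ben, Lou, Kit, Ada, Dee} — every element is covered.
Each set has at most 4 elements, and 2·4 = 8 < 9 — so at least 3 sets are needed, and 3 is optimal.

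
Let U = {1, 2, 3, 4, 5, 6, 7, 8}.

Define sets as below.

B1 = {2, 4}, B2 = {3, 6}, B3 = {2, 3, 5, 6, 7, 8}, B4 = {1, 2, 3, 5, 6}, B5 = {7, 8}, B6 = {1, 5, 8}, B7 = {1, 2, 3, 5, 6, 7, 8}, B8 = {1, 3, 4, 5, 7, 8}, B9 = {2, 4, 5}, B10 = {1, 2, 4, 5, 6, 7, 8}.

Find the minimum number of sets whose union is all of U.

2

B7 and B10 cover everything between them: the union {1, 2, 3, 4, 5, 6, 7, 8} is all of U.
No single set has all 8 items (the largest, B7, has 7), so 2 is optimal.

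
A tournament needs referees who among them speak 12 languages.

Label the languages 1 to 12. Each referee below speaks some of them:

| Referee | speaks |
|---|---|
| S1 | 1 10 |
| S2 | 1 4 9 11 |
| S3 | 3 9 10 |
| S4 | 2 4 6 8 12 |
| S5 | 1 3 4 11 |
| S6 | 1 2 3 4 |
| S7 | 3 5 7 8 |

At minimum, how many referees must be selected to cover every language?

4

S2 and S3 and S4 and S7 together: S2 ∪ S3 ∪ S4 ∪ S7 = {1, 2, 3, 4, 5, 6, 7, 8, 9, 10, 11, 12} — every language is covered.
Only S4 contains 6, so S4 is forced; the remaining 7 languages need at least 3 more referees (each remaining referee adds at most 3) — so at least 4 referees are needed, and 4 is optimal.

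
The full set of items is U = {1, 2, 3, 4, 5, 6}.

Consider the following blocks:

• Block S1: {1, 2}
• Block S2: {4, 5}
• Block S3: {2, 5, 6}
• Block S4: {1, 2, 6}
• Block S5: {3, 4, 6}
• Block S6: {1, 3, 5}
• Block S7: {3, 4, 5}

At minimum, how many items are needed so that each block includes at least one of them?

H = {1, 4, 5} meets every block (each contains at least one member of H), and |H| = 3.
No choice of 2 items meets every block, so 3 is the minimum.

3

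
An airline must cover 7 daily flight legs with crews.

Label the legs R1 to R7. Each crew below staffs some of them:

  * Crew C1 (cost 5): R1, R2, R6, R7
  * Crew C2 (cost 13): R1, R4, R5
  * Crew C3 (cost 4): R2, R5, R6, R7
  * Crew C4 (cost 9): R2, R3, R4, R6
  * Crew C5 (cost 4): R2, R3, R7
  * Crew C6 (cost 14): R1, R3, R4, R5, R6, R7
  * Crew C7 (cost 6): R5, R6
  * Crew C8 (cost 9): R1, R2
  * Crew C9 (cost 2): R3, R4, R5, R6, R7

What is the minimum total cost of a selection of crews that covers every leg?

C1, C9 together cover every leg (C1 ∪ C9 = {R1, R2, R3, R4, R5, R6, R7}); total cost 5 + 2 = 7.
No covering selection has total cost below 7.

7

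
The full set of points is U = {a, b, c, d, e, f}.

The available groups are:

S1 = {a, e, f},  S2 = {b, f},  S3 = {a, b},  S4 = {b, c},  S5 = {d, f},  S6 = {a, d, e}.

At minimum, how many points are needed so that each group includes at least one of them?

3

H = {a, c, f} meets every group (each contains at least one member of H), and |H| = 3.
No choice of 2 points meets every group, so 3 is the minimum.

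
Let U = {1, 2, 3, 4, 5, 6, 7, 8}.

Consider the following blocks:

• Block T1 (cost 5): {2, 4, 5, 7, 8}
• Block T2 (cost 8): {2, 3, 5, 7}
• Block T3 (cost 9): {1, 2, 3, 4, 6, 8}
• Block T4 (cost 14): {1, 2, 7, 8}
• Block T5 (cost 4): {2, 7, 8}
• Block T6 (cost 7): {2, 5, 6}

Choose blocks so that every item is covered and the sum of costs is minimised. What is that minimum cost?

14

T1, T3 together cover every item (T1 ∪ T3 = {1, 2, 3, 4, 5, 6, 7, 8}); total cost 5 + 9 = 14.
No covering selection has total cost below 14.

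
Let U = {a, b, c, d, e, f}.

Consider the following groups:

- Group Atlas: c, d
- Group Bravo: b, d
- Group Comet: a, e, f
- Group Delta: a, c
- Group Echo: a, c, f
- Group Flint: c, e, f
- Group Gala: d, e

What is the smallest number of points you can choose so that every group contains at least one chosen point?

3

The 3 points {a, d, f} hit every group.
No choice of 2 points meets every group, so 3 is the minimum.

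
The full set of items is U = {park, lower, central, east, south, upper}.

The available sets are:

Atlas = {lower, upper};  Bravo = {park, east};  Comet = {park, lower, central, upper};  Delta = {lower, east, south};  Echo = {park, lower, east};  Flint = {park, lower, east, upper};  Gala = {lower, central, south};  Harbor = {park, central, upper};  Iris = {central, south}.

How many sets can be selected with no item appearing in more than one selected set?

Atlas, Bravo, Iris are pairwise disjoint (Atlas={lower,upper}; Bravo={park,east}; Iris={central,south}).
Every remaining set overlaps one of these, and no 4 of the listed sets are pairwise disjoint, so 3 is the maximum.

3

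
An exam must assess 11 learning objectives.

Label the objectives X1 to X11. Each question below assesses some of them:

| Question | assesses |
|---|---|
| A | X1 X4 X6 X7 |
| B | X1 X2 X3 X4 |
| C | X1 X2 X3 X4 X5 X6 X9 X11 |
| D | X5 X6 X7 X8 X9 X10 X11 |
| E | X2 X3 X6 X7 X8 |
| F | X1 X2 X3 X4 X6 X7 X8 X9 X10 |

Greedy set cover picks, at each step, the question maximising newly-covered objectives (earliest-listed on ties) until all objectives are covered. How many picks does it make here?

Greedy: pick F (covers 9 new) → pick C (covers 2 new). Total picks: 2.

2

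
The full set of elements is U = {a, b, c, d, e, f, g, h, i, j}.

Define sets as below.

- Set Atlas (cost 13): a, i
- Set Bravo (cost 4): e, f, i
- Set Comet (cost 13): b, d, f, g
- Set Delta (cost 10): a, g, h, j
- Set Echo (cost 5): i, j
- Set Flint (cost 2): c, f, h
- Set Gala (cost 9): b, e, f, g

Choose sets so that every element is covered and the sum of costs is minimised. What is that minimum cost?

Bravo, Comet, Delta, Flint together cover every element (Bravo ∪ Comet ∪ Delta ∪ Flint = {a, b, c, d, e, f, g, h, i, j}); total cost 4 + 13 + 10 + 2 = 29.
No covering selection has total cost below 29.

29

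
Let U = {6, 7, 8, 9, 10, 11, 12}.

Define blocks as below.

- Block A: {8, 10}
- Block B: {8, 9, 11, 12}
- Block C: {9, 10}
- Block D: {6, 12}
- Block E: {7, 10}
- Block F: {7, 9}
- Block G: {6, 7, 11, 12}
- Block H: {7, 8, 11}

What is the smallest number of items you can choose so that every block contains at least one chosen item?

Take T = {7, 10, 12}. Each listed block contains at least one of these, so T is a hitting set of size 3.
The blocks C, D, H are pairwise disjoint, so any hitting set needs a separate item for each — at least 3. Hence 3 is optimal.

3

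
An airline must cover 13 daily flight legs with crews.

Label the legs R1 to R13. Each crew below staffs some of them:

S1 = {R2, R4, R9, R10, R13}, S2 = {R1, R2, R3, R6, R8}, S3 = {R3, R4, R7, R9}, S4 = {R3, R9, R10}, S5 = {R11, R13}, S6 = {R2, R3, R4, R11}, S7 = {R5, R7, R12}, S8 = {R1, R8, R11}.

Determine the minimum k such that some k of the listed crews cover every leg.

4

S1 and S2 and S6 and S7 together: S1 ∪ S2 ∪ S6 ∪ S7 = {R1, R2, R3, R4, R5, R6, R7, R8, R9, R10, R11, R12, R13} — every leg is covered.
No 3 of the 8 crews cover everything (all 56 combinations miss at least one leg), so 4 is optimal.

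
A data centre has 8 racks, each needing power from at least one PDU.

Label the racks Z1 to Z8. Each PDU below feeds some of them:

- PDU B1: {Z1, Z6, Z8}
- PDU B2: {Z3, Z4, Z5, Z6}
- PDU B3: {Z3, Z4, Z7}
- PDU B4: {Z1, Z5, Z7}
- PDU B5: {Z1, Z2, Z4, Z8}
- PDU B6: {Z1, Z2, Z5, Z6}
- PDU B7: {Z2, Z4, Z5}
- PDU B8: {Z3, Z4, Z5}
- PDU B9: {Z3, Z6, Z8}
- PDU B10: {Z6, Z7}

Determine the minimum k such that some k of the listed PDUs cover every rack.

B3 and B6 and B9 together: B3 ∪ B6 ∪ B9 = {Z1, Z2, Z3, Z4, Z5, Z6, Z7, Z8} — every rack is covered.
No 2 of the 10 PDUs cover everything (all 45 combinations miss at least one rack), so 3 is optimal.

3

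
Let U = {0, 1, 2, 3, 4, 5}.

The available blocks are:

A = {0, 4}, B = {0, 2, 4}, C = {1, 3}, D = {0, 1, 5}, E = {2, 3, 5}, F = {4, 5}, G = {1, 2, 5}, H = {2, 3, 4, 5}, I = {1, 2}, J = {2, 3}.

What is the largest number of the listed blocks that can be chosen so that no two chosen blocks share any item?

2

D, J are pairwise disjoint (D={0,1,5}; J={2,3}).
Every remaining block overlaps one of these, and no 3 of the listed blocks are pairwise disjoint, so 2 is the maximum.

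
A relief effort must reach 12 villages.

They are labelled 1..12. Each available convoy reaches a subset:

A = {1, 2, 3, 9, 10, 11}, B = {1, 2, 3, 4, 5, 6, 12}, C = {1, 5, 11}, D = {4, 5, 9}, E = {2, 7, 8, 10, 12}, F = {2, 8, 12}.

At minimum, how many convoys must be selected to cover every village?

3

Take {A, B, E}. Their union is {1, 2, 3, 4, 5, 6, 7, 8, 9, 10, 11, 12}, which is all 12 villages.
Only B contains 6, so B is forced; the remaining 5 villages need at least 2 more convoys (each remaining convoy adds at most 3) — so at least 3 convoys are needed, and 3 is optimal.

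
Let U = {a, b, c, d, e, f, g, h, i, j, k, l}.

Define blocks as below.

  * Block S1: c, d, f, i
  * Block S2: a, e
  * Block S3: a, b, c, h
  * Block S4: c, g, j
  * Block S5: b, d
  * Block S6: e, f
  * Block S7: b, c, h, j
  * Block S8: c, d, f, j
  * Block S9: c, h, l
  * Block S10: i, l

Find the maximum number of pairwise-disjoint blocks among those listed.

4

S2, S4, S5, S10 are pairwise disjoint (S2={a,e}; S4={c,g,j}; S5={b,d}; S10={i,l}).
Every remaining block overlaps one of these, and no 5 of the listed blocks are pairwise disjoint, so 4 is the maximum.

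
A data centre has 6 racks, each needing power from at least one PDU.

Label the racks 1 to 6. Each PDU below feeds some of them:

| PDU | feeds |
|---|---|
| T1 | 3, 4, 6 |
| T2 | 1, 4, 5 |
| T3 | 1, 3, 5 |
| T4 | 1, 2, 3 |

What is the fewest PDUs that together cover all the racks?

3

T1 and T2 and T4 together: T1 ∪ T2 ∪ T4 = {1, 2, 3, 4, 5, 6} — every rack is covered.
Only T4 contains 2, so T4 is forced; the remaining 3 racks need at least 2 more PDUs (each remaining PDU adds at most 2) — so at least 3 PDUs are needed, and 3 is optimal.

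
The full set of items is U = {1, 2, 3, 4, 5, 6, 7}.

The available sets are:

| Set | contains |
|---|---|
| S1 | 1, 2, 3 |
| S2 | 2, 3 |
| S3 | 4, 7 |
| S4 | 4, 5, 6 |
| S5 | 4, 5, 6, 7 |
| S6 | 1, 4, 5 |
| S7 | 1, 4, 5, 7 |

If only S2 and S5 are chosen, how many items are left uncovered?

1

Union of S2, S5 = {2, 3, 4, 5, 6, 7}.
Not covered: 1 — 1 item.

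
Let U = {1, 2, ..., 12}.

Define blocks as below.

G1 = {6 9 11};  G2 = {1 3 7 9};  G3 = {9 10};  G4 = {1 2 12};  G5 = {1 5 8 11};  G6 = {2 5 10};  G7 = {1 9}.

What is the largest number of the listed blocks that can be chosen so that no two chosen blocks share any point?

2

G3, G4 are pairwise disjoint (G3={9,10}; G4={1,2,12}).
Every remaining block overlaps one of these, and no 3 of the listed blocks are pairwise disjoint, so 2 is the maximum.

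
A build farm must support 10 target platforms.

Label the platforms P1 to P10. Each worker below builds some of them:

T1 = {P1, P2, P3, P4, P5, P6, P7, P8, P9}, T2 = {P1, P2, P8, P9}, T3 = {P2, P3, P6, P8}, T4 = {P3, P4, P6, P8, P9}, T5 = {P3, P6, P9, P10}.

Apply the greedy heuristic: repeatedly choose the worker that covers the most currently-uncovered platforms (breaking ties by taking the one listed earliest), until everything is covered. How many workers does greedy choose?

2

Greedy: pick T1 (covers 9 new) → pick T5 (covers 1 new). Total picks: 2.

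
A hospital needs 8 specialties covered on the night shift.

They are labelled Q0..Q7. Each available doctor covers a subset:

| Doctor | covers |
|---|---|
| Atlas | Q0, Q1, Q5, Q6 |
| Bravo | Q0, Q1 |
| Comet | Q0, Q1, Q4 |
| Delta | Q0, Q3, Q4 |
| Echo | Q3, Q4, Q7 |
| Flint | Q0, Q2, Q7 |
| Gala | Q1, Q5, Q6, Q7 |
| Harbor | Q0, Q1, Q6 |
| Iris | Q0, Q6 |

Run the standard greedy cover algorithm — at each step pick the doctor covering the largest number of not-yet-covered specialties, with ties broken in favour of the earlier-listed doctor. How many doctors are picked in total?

Greedy: pick Atlas (covers 4 new) → pick Echo (covers 3 new) → pick Flint (covers 1 new). Total picks: 3.

3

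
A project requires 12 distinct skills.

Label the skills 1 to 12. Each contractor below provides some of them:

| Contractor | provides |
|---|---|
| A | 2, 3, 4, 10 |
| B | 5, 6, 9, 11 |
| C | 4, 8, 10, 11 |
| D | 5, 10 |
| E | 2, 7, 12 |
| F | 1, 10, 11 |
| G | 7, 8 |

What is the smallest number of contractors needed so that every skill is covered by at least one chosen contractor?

Take {A, B, E, F, G}. Their union is {1, 2, 3, 4, 5, 6, 7, 8, 9, 10, 11, 12}, which is all 12 skills.
No 4 of the 7 contractors cover everything (all 35 combinations miss at least one skill), so 5 is optimal.

5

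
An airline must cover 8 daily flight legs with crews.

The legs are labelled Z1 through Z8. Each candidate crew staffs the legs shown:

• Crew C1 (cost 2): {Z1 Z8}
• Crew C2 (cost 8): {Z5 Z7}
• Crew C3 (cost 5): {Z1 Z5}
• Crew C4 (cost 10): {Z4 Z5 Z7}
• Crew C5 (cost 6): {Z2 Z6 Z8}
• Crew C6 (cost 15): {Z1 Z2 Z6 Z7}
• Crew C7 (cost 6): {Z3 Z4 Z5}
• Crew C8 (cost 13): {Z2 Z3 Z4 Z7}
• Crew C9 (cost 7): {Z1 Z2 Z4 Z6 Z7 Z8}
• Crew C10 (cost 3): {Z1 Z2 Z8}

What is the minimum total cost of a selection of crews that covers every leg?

13

C7, C9 together cover every leg (C7 ∪ C9 = {Z1, Z2, Z3, Z4, Z5, Z6, Z7, Z8}); total cost 6 + 7 = 13.
The greedy pick C1, C9, C7 costs 15; no covering selection beats 13.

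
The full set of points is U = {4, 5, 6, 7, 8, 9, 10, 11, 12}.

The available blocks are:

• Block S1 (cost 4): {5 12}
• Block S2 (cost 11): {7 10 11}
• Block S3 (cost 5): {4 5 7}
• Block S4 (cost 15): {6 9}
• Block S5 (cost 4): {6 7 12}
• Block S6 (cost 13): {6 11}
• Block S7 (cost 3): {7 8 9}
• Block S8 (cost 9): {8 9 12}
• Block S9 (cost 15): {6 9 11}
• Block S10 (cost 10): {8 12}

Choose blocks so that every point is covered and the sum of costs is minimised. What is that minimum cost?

23

S2, S3, S5, S7 together cover every point (S2 ∪ S3 ∪ S5 ∪ S7 = {4, 5, 6, 7, 8, 9, 10, 11, 12}); total cost 11 + 5 + 4 + 3 = 23.
The greedy pick S7, S1, S5, S3, S2 costs 27; no covering selection beats 23.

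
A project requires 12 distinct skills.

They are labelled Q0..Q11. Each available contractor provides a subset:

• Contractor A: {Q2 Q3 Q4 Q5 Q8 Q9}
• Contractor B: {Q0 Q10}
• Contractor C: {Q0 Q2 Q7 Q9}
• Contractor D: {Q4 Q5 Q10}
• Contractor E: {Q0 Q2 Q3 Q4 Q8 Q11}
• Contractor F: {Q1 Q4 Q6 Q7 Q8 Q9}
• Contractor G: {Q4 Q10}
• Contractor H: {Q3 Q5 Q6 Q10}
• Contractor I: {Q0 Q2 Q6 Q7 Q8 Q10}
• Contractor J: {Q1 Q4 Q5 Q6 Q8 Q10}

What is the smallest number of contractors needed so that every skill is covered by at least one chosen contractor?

C and E and J together: C ∪ E ∪ J = {Q0, Q1, Q2, Q3, Q4, Q5, Q6, Q7, Q8, Q9, Q10, Q11} — every skill is covered.
Only E contains Q11, so E is forced; the remaining 6 skills need at least 2 more contractors (each remaining contractor adds at most 4) — so at least 3 contractors are needed, and 3 is optimal.

3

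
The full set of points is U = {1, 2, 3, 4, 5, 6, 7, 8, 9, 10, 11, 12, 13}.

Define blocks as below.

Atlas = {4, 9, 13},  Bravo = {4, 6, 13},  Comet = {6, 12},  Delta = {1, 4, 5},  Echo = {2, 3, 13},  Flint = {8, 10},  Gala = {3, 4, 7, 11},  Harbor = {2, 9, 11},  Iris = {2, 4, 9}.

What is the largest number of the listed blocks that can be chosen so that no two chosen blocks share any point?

Comet, Delta, Echo, Flint are pairwise disjoint (Comet={6,12}; Delta={1,4,5}; Echo={2,3,13}; Flint={8,10}).
Every remaining block overlaps one of these, and no 5 of the listed blocks are pairwise disjoint, so 4 is the maximum.

4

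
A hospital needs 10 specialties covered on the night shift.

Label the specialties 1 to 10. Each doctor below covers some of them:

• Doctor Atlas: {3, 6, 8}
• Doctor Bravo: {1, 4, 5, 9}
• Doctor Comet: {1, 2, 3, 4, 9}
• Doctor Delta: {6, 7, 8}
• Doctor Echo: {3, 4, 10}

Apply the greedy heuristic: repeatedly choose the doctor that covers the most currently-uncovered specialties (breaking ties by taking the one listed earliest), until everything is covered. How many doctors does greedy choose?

4

Greedy: pick Comet (covers 5 new) → pick Delta (covers 3 new) → pick Bravo (covers 1 new) → pick Echo (covers 1 new). Total picks: 4.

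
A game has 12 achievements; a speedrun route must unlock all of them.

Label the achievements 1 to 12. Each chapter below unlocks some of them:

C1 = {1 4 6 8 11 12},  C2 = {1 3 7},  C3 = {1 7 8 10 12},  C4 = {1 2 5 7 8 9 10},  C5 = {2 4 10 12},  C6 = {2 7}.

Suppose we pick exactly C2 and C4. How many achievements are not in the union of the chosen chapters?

Union of C2, C4 = {1, 2, 3, 5, 7, 8, 9, 10}.
Not covered: 4, 6, 11, 12 — 4 achievements.

4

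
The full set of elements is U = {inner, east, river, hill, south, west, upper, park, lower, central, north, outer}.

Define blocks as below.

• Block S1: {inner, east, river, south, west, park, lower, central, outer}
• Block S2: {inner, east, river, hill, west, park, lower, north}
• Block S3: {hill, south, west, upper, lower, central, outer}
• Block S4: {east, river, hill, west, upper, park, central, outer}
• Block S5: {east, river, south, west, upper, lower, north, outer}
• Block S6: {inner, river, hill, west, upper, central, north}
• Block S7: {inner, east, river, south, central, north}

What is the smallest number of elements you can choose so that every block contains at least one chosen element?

Take H = {east, central}. Each listed block contains at least one of these, so H is a hitting set of size 2.
No single element lies in every block, so at least 2 are needed and 2 is optimal.

2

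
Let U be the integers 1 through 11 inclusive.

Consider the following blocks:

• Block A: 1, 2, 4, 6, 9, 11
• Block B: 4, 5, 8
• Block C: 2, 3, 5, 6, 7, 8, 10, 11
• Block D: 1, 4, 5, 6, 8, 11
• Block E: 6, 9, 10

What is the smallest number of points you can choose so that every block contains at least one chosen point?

The 2 points {5, 6} hit every block.
The blocks B, E are pairwise disjoint, so any hitting set needs a separate point for each — at least 2. Hence 2 is optimal.

2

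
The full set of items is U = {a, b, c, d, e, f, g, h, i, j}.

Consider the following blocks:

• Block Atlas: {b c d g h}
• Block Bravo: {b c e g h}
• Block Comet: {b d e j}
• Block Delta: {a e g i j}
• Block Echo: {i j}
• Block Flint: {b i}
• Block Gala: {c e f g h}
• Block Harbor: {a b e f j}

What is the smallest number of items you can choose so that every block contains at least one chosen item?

T = {h, i, j} meets every block (each contains at least one member of T), and |T| = 3.
No choice of 2 items meets every block, so 3 is the minimum.

3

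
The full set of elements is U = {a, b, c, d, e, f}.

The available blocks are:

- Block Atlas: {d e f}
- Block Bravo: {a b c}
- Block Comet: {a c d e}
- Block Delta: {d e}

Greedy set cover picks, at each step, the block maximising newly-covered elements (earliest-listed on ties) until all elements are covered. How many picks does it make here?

3

Greedy: pick Comet (covers 4 new) → pick Atlas (covers 1 new) → pick Bravo (covers 1 new). Total picks: 3.
(The true minimum cover uses only 2 blocks, so greedy is not optimal here.)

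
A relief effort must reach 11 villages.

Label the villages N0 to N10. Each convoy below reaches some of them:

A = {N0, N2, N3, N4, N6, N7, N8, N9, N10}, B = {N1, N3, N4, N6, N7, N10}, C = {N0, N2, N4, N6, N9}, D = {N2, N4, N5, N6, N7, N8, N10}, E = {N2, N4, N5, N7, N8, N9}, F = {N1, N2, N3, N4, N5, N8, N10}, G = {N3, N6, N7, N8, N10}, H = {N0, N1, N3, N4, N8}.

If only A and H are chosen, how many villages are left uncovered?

Union of A, H = {N0, N1, N2, N3, N4, N6, N7, N8, N9, N10}.
Not covered: N5 — 1 village.

1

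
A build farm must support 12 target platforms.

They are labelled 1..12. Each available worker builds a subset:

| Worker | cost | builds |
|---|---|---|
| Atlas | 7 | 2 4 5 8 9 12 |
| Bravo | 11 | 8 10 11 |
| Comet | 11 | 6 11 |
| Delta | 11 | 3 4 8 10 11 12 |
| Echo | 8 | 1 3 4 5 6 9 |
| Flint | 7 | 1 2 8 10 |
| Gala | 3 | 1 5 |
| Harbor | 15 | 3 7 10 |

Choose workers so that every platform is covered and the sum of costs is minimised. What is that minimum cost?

Atlas, Comet, Gala, Harbor together cover every platform (Atlas ∪ Comet ∪ Gala ∪ Harbor = {1, 2, 3, 4, 5, 6, 7, 8, 9, 10, 11, 12}); total cost 7 + 11 + 3 + 15 = 36.
The greedy pick Atlas, Echo, Bravo, Harbor costs 41; no covering selection beats 36.

36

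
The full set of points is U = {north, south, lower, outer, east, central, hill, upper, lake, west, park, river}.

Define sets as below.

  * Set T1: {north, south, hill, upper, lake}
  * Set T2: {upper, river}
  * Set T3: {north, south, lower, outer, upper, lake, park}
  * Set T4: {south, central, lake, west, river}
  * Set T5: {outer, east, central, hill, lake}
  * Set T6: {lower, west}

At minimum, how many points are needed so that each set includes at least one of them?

3

H = {central, upper, west} meets every set (each contains at least one member of H), and |H| = 3.
The sets T2, T5, T6 are pairwise disjoint, so any hitting set needs a separate point for each — at least 3. Hence 3 is optimal.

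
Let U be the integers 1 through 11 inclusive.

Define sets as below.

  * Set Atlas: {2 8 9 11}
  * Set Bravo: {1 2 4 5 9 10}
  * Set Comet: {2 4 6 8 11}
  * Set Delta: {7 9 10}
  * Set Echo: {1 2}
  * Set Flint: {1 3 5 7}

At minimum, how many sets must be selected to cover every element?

Take {Bravo, Comet, Flint}. Their union is {1, 2, 3, 4, 5, 6, 7, 8, 9, 10, 11}, which is all 11 elements.
Only Flint contains 3, so Flint is forced; the remaining 7 elements need at least 2 more sets (each remaining set adds at most 5) — so at least 3 sets are needed, and 3 is optimal.

3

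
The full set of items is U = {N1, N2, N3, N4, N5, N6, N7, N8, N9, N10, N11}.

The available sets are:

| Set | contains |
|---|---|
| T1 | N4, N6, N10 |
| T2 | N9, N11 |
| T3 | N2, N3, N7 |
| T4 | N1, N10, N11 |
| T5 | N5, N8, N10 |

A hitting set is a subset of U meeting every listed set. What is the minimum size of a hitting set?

3

The 3 items {N2, N9, N10} hit every set.
The sets T2, T3, T5 are pairwise disjoint, so any hitting set needs a separate item for each — at least 3. Hence 3 is optimal.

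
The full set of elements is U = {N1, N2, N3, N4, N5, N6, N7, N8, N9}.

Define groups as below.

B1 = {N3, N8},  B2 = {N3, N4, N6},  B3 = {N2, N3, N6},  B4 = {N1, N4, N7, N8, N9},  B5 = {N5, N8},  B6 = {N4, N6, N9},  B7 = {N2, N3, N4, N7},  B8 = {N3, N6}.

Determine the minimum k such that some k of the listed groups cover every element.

B3, B4, and B5 cover everything between them: the union {N1, N2, N3, N4, N5, N6, N7, N8, N9} is all of U.
Only B4 contains N1, so B4 is forced; the remaining 4 elements need at least 2 more groups (each remaining group adds at most 3) — so at least 3 groups are needed, and 3 is optimal.

3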